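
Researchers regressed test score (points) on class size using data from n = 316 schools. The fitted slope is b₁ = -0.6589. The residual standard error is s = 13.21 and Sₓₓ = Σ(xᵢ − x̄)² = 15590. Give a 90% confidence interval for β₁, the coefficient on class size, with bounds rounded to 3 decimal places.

SE(b₁) = s/√Sₓₓ = 13.21/√15590 = 0.105799.
df = n − 2 = 314.
t* = t_{0.05, 314} = 1.649721.
Margin = t* × SE = 1.649721 × 0.105799 = 0.17454.
CI: -0.6589 ± 0.17454 → (-0.833, -0.484).
With 90% confidence, each one-unit increase in class size is associated with a change of between -0.833 and -0.484 points in test score.

(-0.833, -0.484)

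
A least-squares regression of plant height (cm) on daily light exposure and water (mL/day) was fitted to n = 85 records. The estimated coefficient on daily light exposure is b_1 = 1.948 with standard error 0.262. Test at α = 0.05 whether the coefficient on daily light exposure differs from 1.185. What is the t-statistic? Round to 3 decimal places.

H₀: β₁ = 1.185 vs H₁: β₁ ≠ 1.185.
t = (b_1 − β₁⁰)/SE = (1.948 − 1.185) / 0.262 = 2.912.
df = n − k − 1 = 85 − 2 − 1 = 82.
Two-sided p ≈ 0.0046, which is < 0.05, so reject H₀.
There is evidence that the true slope on daily light exposure differs from 1.185 cm per unit, holding the other predictors fixed.

t = 2.912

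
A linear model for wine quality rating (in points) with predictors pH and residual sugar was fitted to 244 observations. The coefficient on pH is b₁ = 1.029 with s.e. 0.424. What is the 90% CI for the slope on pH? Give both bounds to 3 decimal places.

(0.329, 1.729)

df = n − k − 1 = 244 − 2 − 1 = 241.
t* = t_{0.05, 241} = 1.651201.
Margin = t* × SE = 1.651201 × 0.424 = 0.70011.
CI: 1.029 ± 0.70011 → (0.329, 1.729).
With 90% confidence, each one-unit increase in pH is associated with a change of between 0.329 and 1.729 points in wine quality rating, holding the other predictors fixed.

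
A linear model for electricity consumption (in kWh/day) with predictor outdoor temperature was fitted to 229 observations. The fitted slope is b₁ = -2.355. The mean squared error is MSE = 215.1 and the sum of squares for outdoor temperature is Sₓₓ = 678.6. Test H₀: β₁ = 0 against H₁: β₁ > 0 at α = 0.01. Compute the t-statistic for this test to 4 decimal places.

SE(b₁) = √(MSE/Sₓₓ) = √(215.1/678.6) = 0.563006.
t = -2.355 / 0.563006 = -4.1829.
df = n − 2 = 227.
One-sided p ≈ 1.0000, which is ≥ 0.01, so fail to reject H₀.
The data do not give significant evidence that the true slope on outdoor temperature is positive.

t = -4.1829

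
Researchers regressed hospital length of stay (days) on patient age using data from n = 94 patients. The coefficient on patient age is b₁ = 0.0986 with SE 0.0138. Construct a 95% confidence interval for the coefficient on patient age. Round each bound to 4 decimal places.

(0.0712, 0.1260)

df = n − 2 = 94 − 2 = 92.
t* = t_{0.025, 92} = 1.986086.
Margin = t* × SE = 1.986086 × 0.0138 = 0.027408.
CI: 0.0986 ± 0.027408 → (0.0712, 0.1260).
With 95% confidence, each one-unit increase in patient age is associated with a change of between 0.0712 and 0.1260 days in hospital length of stay.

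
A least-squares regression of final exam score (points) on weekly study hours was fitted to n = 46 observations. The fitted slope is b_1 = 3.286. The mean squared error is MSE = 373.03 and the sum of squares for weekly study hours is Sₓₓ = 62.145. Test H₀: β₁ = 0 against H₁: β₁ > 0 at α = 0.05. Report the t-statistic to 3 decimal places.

t = 1.341

SE(b_1) = √(MSE/Sₓₓ) = √(373.03/62.145) = 2.45002.
t = 3.286 / 2.45002 = 1.341.
df = n − 2 = 44.
One-sided p ≈ 0.0934, which is ≥ 0.05, so fail to reject H₀.
The data do not give significant evidence that the true slope on weekly study hours is positive.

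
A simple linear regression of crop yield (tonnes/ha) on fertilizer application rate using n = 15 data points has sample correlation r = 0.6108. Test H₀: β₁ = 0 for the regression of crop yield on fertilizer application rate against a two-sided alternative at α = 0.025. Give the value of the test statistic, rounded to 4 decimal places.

t = 2.7814

t = r·√(n − 2)/√(1 − r²) = 0.6108·√13/√0.626923 = 2.7814.
df = n − 2 = 13.
Two-sided p ≈ 0.0156, which is < 0.025, so reject H₀.
There is evidence of a linear association between fertilizer application rate and crop yield.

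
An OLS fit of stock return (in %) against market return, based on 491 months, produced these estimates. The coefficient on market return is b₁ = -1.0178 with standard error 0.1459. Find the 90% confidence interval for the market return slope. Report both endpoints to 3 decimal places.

df = n − 2 = 491 − 2 = 489.
t* = t_{0.05, 489} = 1.647976.
Margin = t* × SE = 1.647976 × 0.1459 = 0.24044.
CI: -1.0178 ± 0.24044 → (-1.258, -0.777).
With 90% confidence, each one-unit increase in market return is associated with a change of between -1.258 and -0.777 % in stock return.

(-1.258, -0.777)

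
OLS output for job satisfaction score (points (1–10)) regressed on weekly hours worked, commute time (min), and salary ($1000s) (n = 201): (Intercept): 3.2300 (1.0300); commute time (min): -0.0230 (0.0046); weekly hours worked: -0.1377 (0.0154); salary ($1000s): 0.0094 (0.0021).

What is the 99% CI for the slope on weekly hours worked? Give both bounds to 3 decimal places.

(-0.178, -0.098)

Read off: b = -0.1377, SE = 0.0154 for weekly hours worked.
df = n − k − 1 = 201 − 3 − 1 = 197.
t* = t_{0.005, 197} = 2.601016.
Margin = t* × SE = 2.601016 × 0.0154 = 0.04006.
CI: -0.1377 ± 0.04006 → (-0.178, -0.098).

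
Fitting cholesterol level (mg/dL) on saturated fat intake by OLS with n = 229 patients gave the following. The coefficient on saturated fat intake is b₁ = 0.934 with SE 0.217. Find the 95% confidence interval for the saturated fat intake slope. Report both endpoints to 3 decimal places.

(0.506, 1.362)

df = n − 2 = 229 − 2 = 227.
t* = t_{0.025, 227} = 1.97047.
Margin = t* × SE = 1.97047 × 0.217 = 0.42759.
CI: 0.934 ± 0.42759 → (0.506, 1.362).
With 95% confidence, each one-unit increase in saturated fat intake is associated with a change of between 0.506 and 1.362 mg/dL in cholesterol level.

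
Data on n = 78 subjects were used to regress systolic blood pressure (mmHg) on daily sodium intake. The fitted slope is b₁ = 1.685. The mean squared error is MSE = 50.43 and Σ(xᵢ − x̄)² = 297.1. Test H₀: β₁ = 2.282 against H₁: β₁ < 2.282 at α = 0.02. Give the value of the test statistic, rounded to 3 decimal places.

SE(b₁) = √(MSE/Sₓₓ) = √(50.43/297.1) = 0.411996.
t = (1.685 − 2.282) / 0.411996 = -1.449.
df = n − 2 = 76.
One-sided p ≈ 0.0757, which is ≥ 0.02, so fail to reject H₀.
The data do not give significant evidence that the true slope on daily sodium intake is below 2.282 mmHg per unit.

t = -1.449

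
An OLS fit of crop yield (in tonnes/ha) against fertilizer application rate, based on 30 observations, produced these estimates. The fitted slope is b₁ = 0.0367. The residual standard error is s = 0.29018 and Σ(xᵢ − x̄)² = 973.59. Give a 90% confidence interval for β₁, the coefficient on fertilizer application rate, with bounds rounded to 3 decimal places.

(0.021, 0.053)

SE(b₁) = s/√Sₓₓ = 0.29018/√973.59 = 0.00929992.
df = n − 2 = 28.
t* = t_{0.05, 28} = 1.701131.
Margin = t* × SE = 1.701131 × 0.00929992 = 0.01582.
CI: 0.0367 ± 0.01582 → (0.021, 0.053).
With 90% confidence, each one-unit increase in fertilizer application rate is associated with a change of between 0.021 and 0.053 tonnes/ha in crop yield.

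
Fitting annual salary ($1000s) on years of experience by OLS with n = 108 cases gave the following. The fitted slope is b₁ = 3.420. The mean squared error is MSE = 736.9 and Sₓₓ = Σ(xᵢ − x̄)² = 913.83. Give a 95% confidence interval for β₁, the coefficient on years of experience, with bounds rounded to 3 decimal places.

(1.640, 5.200)

SE(b₁) = √(MSE/Sₓₓ) = √(736.9/913.83) = 0.89799.
df = n − 2 = 106.
t* = t_{0.025, 106} = 1.982597.
Margin = t* × SE = 1.982597 × 0.89799 = 1.78035.
CI: 3.420 ± 1.78035 → (1.640, 5.200).
With 95% confidence, each one-unit increase in years of experience is associated with a change of between 1.640 and 5.200 $1000s in annual salary.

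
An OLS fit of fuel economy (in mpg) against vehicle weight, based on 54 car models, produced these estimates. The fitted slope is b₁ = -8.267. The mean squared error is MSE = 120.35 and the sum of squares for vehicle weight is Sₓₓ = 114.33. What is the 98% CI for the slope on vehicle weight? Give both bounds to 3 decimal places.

(-10.730, -5.804)

SE(b₁) = √(MSE/Sₓₓ) = √(120.35/114.33) = 1.02599.
df = n − 2 = 52.
t* = t_{0.01, 52} = 2.400225.
Margin = t* × SE = 2.400225 × 1.02599 = 2.46261.
CI: -8.267 ± 2.46261 → (-10.730, -5.804).
With 98% confidence, each one-unit increase in vehicle weight is associated with a change of between -10.730 and -5.804 mpg in fuel economy.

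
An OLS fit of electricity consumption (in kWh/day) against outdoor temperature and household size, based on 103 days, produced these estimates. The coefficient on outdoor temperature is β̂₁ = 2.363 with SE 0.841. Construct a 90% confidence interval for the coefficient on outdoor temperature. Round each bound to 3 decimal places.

(0.967, 3.759)

df = n − k − 1 = 103 − 2 − 1 = 100.
t* = t_{0.05, 100} = 1.660234.
Margin = t* × SE = 1.660234 × 0.841 = 1.39626.
CI: 2.363 ± 1.39626 → (0.967, 3.759).
With 90% confidence, each one-unit increase in outdoor temperature is associated with a change of between 0.967 and 3.759 kWh/day in electricity consumption, holding the other predictors fixed.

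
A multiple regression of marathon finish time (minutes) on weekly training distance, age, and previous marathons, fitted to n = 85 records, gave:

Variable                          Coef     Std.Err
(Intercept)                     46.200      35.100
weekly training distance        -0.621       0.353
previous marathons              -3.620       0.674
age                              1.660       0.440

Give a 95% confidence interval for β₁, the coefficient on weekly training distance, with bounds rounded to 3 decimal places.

(-1.323, 0.081)

Read off: b = -0.621, SE = 0.353 for weekly training distance.
df = n − k − 1 = 85 − 3 − 1 = 81.
t* = t_{0.025, 81} = 1.989686.
Margin = t* × SE = 1.989686 × 0.353 = 0.70236.
CI: -0.621 ± 0.70236 → (-1.323, 0.081).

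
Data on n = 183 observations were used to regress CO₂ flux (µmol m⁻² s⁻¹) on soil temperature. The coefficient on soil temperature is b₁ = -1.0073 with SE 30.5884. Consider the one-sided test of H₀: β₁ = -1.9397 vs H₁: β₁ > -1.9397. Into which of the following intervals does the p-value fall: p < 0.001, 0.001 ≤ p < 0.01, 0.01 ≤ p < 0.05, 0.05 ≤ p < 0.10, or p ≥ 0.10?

t = (-1.0073 − (-1.9397)) / 30.5884 = 0.030.
df = n − 2 = 183 − 2 = 181.
One-sided p = P(T_{181} > t) ≈ 0.4879.
So p ≥ 0.10.

p ≥ 0.10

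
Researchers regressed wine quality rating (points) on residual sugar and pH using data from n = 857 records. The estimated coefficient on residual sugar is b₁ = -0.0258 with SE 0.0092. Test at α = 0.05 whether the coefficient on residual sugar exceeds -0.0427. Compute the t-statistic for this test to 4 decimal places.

H₀: β₁ = -0.0427 vs H₁: β₁ > -0.0427.
t = (b₁ − β₁⁰)/SE = (-0.0258 − (-0.0427)) / 0.0092 = 1.8370.
df = n − k − 1 = 857 − 2 − 1 = 854.
One-sided p ≈ 0.0333, which is < 0.05, so reject H₀.
There is evidence that the true slope on residual sugar exceeds -0.0427 points per unit, holding the other predictors fixed.

t = 1.8370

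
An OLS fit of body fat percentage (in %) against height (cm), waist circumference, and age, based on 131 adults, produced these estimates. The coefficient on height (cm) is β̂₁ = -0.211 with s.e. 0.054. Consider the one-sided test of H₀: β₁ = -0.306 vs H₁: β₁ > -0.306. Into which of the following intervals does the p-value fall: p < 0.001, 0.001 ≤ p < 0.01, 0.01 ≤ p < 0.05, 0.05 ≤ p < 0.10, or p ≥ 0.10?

t = (-0.211 − (-0.306)) / 0.054 = 1.759.
df = n − k − 1 = 131 − 3 − 1 = 127.
One-sided p = P(T_{127} > t) ≈ 0.0405.
So 0.01 ≤ p < 0.05.

0.01 ≤ p < 0.05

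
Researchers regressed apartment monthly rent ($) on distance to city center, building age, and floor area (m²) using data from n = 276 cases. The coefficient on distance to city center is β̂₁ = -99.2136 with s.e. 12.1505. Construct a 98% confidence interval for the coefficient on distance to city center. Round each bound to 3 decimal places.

df = n − k − 1 = 276 − 3 − 1 = 272.
t* = t_{0.01, 272} = 2.340135.
Margin = t* × SE = 2.340135 × 12.1505 = 28.43381.
CI: -99.2136 ± 28.43381 → (-127.647, -70.780).
With 98% confidence, each one-unit increase in distance to city center is associated with a change of between -127.647 and -70.780 $ in apartment monthly rent, holding the other predictors fixed.

(-127.647, -70.780)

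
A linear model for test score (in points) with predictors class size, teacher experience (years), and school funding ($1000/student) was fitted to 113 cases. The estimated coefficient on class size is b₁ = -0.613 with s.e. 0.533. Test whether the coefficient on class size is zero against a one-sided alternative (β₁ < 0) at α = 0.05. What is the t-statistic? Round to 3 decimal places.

H₀: β₁ = 0 vs H₁: β₁ < 0.
t = (b₁ − β₁⁰)/SE = -0.613 / 0.533 = -1.150.
df = n − k − 1 = 113 − 3 − 1 = 109.
One-sided p ≈ 0.1263, which is ≥ 0.05, so fail to reject H₀.
The data do not give significant evidence that the true slope on class size is negative, holding the other predictors fixed.

t = -1.150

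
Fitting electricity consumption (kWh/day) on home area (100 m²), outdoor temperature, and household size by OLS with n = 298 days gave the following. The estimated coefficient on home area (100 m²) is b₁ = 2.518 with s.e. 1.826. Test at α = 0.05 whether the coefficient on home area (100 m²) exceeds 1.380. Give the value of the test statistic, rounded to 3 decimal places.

t = 0.623

H₀: β₁ = 1.380 vs H₁: β₁ > 1.380.
t = (b₁ − β₁⁰)/SE = (2.518 − 1.380) / 1.826 = 0.623.
df = n − k − 1 = 298 − 3 − 1 = 294.
One-sided p ≈ 0.2668, which is ≥ 0.05, so fail to reject H₀.
The data do not give significant evidence that the true slope on home area (100 m²) exceeds 1.380 kWh/day per unit, holding the other predictors fixed.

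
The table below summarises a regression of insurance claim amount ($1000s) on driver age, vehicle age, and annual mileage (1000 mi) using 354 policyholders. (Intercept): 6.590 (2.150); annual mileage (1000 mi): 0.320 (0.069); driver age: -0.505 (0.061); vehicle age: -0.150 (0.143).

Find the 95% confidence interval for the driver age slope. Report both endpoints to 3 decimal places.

Read off: b = -0.505, SE = 0.061 for driver age.
df = n − k − 1 = 354 − 3 − 1 = 350.
t* = t_{0.025, 350} = 1.966765.
Margin = t* × SE = 1.966765 × 0.061 = 0.11997.
CI: -0.505 ± 0.11997 → (-0.625, -0.385).

(-0.625, -0.385)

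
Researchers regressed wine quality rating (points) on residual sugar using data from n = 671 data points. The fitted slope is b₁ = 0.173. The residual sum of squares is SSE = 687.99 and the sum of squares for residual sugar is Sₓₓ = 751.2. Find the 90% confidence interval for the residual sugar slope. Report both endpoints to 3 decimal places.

MSE = SSE/(n − 2) = 687.99/669 = 1.02839.
SE(b₁) = √(MSE/Sₓₓ) = √(1.02839/751.2) = 0.0369999.
df = n − 2 = 669.
t* = t_{0.05, 669} = 1.647134.
Margin = t* × SE = 1.647134 × 0.0369999 = 0.06094.
CI: 0.173 ± 0.06094 → (0.112, 0.234).
With 90% confidence, each one-unit increase in residual sugar is associated with a change of between 0.112 and 0.234 points in wine quality rating.

(0.112, 0.234)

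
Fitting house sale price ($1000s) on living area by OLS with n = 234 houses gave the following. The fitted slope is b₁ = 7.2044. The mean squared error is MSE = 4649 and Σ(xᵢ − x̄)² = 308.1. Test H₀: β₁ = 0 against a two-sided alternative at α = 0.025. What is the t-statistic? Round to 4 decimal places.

t = 1.8547

SE(b₁) = √(MSE/Sₓₓ) = √(4649/308.1) = 3.88449.
t = 7.2044 / 3.88449 = 1.8547.
df = n − 2 = 232.
Two-sided p ≈ 0.0649, which is ≥ 0.025, so fail to reject H₀.
The data do not give significant evidence of an association between living area and house sale price.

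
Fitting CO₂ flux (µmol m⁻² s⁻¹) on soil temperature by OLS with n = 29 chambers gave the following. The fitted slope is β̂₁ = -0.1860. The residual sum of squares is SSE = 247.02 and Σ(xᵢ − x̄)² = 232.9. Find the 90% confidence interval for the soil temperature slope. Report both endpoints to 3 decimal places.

(-0.524, 0.152)

MSE = SSE/(n − 2) = 247.02/27 = 9.14889.
SE(β̂₁) = √(MSE/Sₓₓ) = √(9.14889/232.9) = 0.198198.
df = n − 2 = 27.
t* = t_{0.05, 27} = 1.703288.
Margin = t* × SE = 1.703288 × 0.198198 = 0.33759.
CI: -0.1860 ± 0.33759 → (-0.524, 0.152).
With 90% confidence, each one-unit increase in soil temperature is associated with a change of between -0.524 and 0.152 µmol m⁻² s⁻¹ in CO₂ flux.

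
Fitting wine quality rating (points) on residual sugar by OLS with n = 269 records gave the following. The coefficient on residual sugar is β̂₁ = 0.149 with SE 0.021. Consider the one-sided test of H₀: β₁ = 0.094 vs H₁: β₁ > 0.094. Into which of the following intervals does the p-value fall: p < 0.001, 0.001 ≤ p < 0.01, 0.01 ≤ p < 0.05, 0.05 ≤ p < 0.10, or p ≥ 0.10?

t = (0.149 − 0.094) / 0.021 = 2.619.
df = n − 2 = 269 − 2 = 267.
One-sided p = P(T_{267} > t) ≈ 0.0047.
So 0.001 ≤ p < 0.01.

0.001 ≤ p < 0.01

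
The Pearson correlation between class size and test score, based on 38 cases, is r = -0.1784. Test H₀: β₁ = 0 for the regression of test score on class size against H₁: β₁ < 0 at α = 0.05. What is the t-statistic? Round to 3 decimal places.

t = r·√(n − 2)/√(1 − r²) = -0.1784·√36/√0.968173 = -1.088.
df = n − 2 = 36.
One-sided p ≈ 0.1419, which is ≥ 0.05, so fail to reject H₀.
The data do not give significant evidence of a linear association between class size and test score.

t = -1.088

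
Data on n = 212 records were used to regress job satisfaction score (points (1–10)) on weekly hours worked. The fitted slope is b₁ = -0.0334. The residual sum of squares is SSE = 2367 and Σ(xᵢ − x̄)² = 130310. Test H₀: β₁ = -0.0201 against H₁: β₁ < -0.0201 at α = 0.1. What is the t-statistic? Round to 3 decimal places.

MSE = SSE/(n − 2) = 2367/210 = 11.2714.
SE(b₁) = √(MSE/Sₓₓ) = √(11.2714/130310) = 0.00930038.
t = (-0.0334 − (-0.0201)) / 0.00930038 = -1.430.
df = n − 2 = 210.
One-sided p ≈ 0.0771, which is < 0.1, so reject H₀.
There is evidence that the true slope on weekly hours worked is below -0.0201 points (1–10) per unit.

t = -1.430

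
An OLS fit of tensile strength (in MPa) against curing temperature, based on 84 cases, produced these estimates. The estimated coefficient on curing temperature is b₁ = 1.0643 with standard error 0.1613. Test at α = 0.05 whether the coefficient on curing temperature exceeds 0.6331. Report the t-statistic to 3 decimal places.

H₀: β₁ = 0.6331 vs H₁: β₁ > 0.6331.
t = (b₁ − β₁⁰)/SE = (1.0643 − 0.6331) / 0.1613 = 2.673.
df = n − 2 = 84 − 2 = 82.
One-sided p ≈ 0.0045, which is < 0.05, so reject H₀.
There is evidence that the true slope on curing temperature exceeds 0.6331 MPa per unit.

t = 2.673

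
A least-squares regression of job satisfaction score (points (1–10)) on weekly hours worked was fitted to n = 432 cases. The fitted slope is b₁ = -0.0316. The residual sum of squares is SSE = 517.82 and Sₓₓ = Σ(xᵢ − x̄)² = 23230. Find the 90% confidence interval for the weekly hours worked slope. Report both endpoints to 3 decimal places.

(-0.043, -0.020)

MSE = SSE/(n − 2) = 517.82/430 = 1.20423.
SE(b₁) = √(MSE/Sₓₓ) = √(1.20423/23230) = 0.00719997.
df = n − 2 = 430.
t* = t_{0.05, 430} = 1.648405.
Margin = t* × SE = 1.648405 × 0.00719997 = 0.01187.
CI: -0.0316 ± 0.01187 → (-0.043, -0.020).
With 90% confidence, each one-unit increase in weekly hours worked is associated with a change of between -0.043 and -0.020 points (1–10) in job satisfaction score.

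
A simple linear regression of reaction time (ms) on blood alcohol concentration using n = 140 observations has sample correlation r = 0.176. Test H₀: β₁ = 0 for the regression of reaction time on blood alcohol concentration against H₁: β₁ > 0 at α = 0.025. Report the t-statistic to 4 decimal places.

t = r·√(n − 2)/√(1 − r²) = 0.176·√138/√0.969024 = 2.1003.
df = n − 2 = 138.
One-sided p ≈ 0.0188, which is < 0.025, so reject H₀.
There is evidence of a linear association between blood alcohol concentration and reaction time.

t = 2.1003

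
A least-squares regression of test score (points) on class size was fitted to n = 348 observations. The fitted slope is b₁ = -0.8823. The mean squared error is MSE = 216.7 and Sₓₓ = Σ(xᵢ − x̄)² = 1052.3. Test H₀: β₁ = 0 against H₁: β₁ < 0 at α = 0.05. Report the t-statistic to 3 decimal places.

SE(b₁) = √(MSE/Sₓₓ) = √(216.7/1052.3) = 0.453795.
t = -0.8823 / 0.453795 = -1.944.
df = n − 2 = 346.
One-sided p ≈ 0.0263, which is < 0.05, so reject H₀.
There is evidence that the true slope on class size is negative.

t = -1.944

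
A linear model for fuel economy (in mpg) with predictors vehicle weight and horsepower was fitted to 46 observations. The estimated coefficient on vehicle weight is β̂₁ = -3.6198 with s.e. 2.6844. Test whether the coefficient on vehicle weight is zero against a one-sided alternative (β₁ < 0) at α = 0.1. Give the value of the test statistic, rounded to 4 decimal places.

H₀: β₁ = 0 vs H₁: β₁ < 0.
t = (β̂₁ − β₁⁰)/SE = -3.6198 / 2.6844 = -1.3485.
df = n − k − 1 = 46 − 2 − 1 = 43.
One-sided p ≈ 0.0923, which is < 0.1, so reject H₀.
There is evidence that the true slope on vehicle weight is negative, holding the other predictors fixed.

t = -1.3485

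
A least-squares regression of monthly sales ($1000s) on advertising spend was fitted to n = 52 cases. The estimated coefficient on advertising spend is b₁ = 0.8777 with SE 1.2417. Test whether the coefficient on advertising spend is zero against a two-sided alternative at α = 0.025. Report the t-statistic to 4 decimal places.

t = 0.7069

H₀: β₁ = 0 vs H₁: β₁ ≠ 0.
t = (b₁ − β₁⁰)/SE = 0.8777 / 1.2417 = 0.7069.
df = n − 2 = 52 − 2 = 50.
Two-sided p ≈ 0.4829, which is ≥ 0.025, so fail to reject H₀.
The data do not give significant evidence of an association between advertising spend and monthly sales.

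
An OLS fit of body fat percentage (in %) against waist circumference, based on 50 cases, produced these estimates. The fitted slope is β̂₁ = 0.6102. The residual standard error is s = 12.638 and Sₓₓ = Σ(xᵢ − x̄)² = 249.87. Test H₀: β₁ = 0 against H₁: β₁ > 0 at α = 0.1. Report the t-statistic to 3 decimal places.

SE(β̂₁) = s/√Sₓₓ = 12.638/√249.87 = 0.799505.
t = 0.6102 / 0.799505 = 0.763.
df = n − 2 = 48.
One-sided p ≈ 0.2245, which is ≥ 0.1, so fail to reject H₀.
The data do not give significant evidence that the true slope on waist circumference is positive.

t = 0.763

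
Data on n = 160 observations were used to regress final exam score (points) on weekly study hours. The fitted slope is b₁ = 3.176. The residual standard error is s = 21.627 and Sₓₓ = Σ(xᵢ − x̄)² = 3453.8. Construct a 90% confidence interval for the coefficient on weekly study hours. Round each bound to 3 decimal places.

SE(b₁) = s/√Sₓₓ = 21.627/√3453.8 = 0.368.
df = n − 2 = 158.
t* = t_{0.05, 158} = 1.654555.
Margin = t* × SE = 1.654555 × 0.368 = 0.60888.
CI: 3.176 ± 0.60888 → (2.567, 3.785).
With 90% confidence, each one-unit increase in weekly study hours is associated with a change of between 2.567 and 3.785 points in final exam score.

(2.567, 3.785)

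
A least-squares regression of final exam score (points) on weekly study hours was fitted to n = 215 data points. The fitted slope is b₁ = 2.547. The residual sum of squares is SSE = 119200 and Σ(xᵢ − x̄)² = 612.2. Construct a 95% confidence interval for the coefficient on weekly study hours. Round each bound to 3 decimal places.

MSE = SSE/(n − 2) = 119200/213 = 559.624.
SE(b₁) = √(MSE/Sₓₓ) = √(559.624/612.2) = 0.956096.
df = n − 2 = 213.
t* = t_{0.025, 213} = 1.971164.
Margin = t* × SE = 1.971164 × 0.956096 = 1.88462.
CI: 2.547 ± 1.88462 → (0.662, 4.432).
With 95% confidence, each one-unit increase in weekly study hours is associated with a change of between 0.662 and 4.432 points in final exam score.

(0.662, 4.432)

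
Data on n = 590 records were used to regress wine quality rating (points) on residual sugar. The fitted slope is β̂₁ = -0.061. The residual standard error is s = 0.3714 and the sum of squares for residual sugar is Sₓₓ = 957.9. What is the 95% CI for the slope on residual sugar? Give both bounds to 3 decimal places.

SE(β̂₁) = s/√Sₓₓ = 0.3714/√957.9 = 0.012.
df = n − 2 = 588.
t* = t_{0.025, 588} = 1.964007.
Margin = t* × SE = 1.964007 × 0.012 = 0.02357.
CI: -0.061 ± 0.02357 → (-0.085, -0.037).
With 95% confidence, each one-unit increase in residual sugar is associated with a change of between -0.085 and -0.037 points in wine quality rating.

(-0.085, -0.037)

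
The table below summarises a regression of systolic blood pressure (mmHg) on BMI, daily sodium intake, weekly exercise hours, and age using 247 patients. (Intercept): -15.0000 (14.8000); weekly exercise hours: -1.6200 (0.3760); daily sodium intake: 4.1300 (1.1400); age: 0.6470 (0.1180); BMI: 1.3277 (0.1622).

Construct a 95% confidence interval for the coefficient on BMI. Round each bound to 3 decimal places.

(1.008, 1.647)

Read off: b = 1.3277, SE = 0.1622 for BMI.
df = n − k − 1 = 247 − 4 − 1 = 242.
t* = t_{0.025, 242} = 1.969815.
Margin = t* × SE = 1.969815 × 0.1622 = 0.31950.
CI: 1.3277 ± 0.31950 → (1.008, 1.647).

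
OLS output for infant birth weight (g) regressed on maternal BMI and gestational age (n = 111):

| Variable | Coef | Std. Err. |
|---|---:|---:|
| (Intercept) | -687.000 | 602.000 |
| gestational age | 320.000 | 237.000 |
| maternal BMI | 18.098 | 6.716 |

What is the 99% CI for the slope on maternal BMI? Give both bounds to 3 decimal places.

(0.488, 35.708)

Read off: b = 18.098, SE = 6.716 for maternal BMI.
df = n − k − 1 = 111 − 2 − 1 = 108.
t* = t_{0.005, 108} = 2.62212.
Margin = t* × SE = 2.62212 × 6.716 = 17.61016.
CI: 18.098 ± 17.61016 → (0.488, 35.708).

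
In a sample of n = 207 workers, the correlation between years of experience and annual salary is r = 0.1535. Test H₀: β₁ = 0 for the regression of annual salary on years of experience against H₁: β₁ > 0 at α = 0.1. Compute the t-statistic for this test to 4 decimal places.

t = r·√(n − 2)/√(1 − r²) = 0.1535·√205/√0.976438 = 2.2241.
df = n − 2 = 205.
One-sided p ≈ 0.0136, which is < 0.1, so reject H₀.
There is evidence of a linear association between years of experience and annual salary.

t = 2.2241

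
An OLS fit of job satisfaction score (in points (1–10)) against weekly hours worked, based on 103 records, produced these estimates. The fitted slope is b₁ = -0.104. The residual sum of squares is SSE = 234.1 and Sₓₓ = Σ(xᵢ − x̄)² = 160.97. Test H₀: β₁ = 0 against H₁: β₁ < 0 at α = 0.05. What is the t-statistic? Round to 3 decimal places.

MSE = SSE/(n − 2) = 234.1/101 = 2.31782.
SE(b₁) = √(MSE/Sₓₓ) = √(2.31782/160.97) = 0.119996.
t = -0.104 / 0.119996 = -0.867.
df = n − 2 = 101.
One-sided p ≈ 0.1941, which is ≥ 0.05, so fail to reject H₀.
The data do not give significant evidence that the true slope on weekly hours worked is negative.

t = -0.867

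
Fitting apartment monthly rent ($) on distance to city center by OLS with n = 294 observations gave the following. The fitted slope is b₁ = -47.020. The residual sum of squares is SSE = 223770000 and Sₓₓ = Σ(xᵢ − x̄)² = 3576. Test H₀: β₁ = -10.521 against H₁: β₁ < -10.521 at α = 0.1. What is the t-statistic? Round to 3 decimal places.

t = -2.493

MSE = SSE/(n − 2) = 223770000/292 = 766336.
SE(b₁) = √(MSE/Sₓₓ) = √(766336/3576) = 14.639.
t = (-47.020 − (-10.521)) / 14.639 = -2.493.
df = n − 2 = 292.
One-sided p ≈ 0.0066, which is < 0.1, so reject H₀.
There is evidence that the true slope on distance to city center is below -10.521 $ per unit.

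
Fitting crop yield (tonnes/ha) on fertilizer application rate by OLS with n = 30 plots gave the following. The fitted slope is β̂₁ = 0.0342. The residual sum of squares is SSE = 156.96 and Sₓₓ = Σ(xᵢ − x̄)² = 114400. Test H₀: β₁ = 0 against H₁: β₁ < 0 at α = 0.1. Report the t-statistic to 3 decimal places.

MSE = SSE/(n − 2) = 156.96/28 = 5.60571.
SE(β̂₁) = √(MSE/Sₓₓ) = √(5.60571/114400) = 0.00700007.
t = 0.0342 / 0.00700007 = 4.886.
df = n − 2 = 28.
One-sided p ≈ 1.0000, which is ≥ 0.1, so fail to reject H₀.
The data do not give significant evidence that the true slope on fertilizer application rate is negative.

t = 4.886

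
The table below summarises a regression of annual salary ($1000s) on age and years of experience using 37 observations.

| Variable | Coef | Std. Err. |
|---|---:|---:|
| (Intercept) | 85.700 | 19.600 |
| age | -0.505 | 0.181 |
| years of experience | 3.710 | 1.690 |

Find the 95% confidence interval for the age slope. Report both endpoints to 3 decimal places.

(-0.873, -0.137)

Read off: b = -0.505, SE = 0.181 for age.
df = n − k − 1 = 37 − 2 − 1 = 34.
t* = t_{0.025, 34} = 2.032245.
Margin = t* × SE = 2.032245 × 0.181 = 0.36784.
CI: -0.505 ± 0.36784 → (-0.873, -0.137).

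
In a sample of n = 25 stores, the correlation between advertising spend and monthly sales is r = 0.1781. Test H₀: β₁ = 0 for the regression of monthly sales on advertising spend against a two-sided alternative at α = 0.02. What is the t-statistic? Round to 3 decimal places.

t = 0.868

t = r·√(n − 2)/√(1 − r²) = 0.1781·√23/√0.96828 = 0.868.
df = n − 2 = 23.
Two-sided p ≈ 0.3944, which is ≥ 0.02, so fail to reject H₀.
The data do not give significant evidence of a linear association between advertising spend and monthly sales.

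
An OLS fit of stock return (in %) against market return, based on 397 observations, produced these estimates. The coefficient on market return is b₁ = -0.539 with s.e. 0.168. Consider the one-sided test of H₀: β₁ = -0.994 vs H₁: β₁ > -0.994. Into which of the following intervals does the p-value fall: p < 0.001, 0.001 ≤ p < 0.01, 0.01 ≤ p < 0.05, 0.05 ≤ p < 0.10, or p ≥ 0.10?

0.001 ≤ p < 0.01

t = (-0.539 − (-0.994)) / 0.168 = 2.708.
df = n − 2 = 397 − 2 = 395.
One-sided p = P(T_{395} > t) ≈ 0.0035.
So 0.001 ≤ p < 0.01.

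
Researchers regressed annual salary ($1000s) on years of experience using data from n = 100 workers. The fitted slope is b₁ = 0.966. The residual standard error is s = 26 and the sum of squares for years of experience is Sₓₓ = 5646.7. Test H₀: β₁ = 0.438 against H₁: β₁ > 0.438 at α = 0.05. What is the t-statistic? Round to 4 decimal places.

SE(b₁) = s/√Sₓₓ = 26/√5646.7 = 0.346.
t = (0.966 − 0.438) / 0.346 = 1.5260.
df = n − 2 = 98.
One-sided p ≈ 0.0651, which is ≥ 0.05, so fail to reject H₀.
The data do not give significant evidence that the true slope on years of experience exceeds 0.438 $1000s per unit.

t = 1.5260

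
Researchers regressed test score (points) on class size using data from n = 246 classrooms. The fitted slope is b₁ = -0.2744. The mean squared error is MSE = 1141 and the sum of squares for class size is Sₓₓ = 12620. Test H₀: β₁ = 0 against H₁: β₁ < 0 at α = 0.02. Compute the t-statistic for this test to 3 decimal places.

t = -0.913

SE(b₁) = √(MSE/Sₓₓ) = √(1141/12620) = 0.300686.
t = -0.2744 / 0.300686 = -0.913.
df = n − 2 = 244.
One-sided p ≈ 0.1812, which is ≥ 0.02, so fail to reject H₀.
The data do not give significant evidence that the true slope on class size is negative.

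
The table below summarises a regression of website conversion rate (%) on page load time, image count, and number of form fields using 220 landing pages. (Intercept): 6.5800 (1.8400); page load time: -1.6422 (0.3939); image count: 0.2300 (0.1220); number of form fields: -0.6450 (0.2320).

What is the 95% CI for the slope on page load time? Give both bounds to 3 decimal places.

(-2.419, -0.866)

Read off: b = -1.6422, SE = 0.3939 for page load time.
df = n − k − 1 = 220 − 3 − 1 = 216.
t* = t_{0.025, 216} = 1.971007.
Margin = t* × SE = 1.971007 × 0.3939 = 0.77638.
CI: -1.6422 ± 0.77638 → (-2.419, -0.866).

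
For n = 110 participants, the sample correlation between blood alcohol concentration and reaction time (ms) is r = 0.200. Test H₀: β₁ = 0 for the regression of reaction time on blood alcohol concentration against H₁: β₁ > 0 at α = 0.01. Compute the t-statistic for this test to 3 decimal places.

t = 2.121

t = r·√(n − 2)/√(1 − r²) = 0.200·√108/√0.96 = 2.121.
df = n − 2 = 108.
One-sided p ≈ 0.0181, which is ≥ 0.01, so fail to reject H₀.
The data do not give significant evidence of a linear association between blood alcohol concentration and reaction time.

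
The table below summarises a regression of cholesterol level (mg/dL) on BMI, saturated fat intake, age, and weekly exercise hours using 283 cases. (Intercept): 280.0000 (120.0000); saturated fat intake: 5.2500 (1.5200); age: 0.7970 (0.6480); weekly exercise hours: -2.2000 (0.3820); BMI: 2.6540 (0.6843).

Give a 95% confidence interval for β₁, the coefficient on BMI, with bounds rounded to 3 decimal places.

(1.307, 4.001)

Read off: b = 2.6540, SE = 0.6843 for BMI.
df = n − k − 1 = 283 − 4 − 1 = 278.
t* = t_{0.025, 278} = 1.968534.
Margin = t* × SE = 1.968534 × 0.6843 = 1.34707.
CI: 2.6540 ± 1.34707 → (1.307, 4.001).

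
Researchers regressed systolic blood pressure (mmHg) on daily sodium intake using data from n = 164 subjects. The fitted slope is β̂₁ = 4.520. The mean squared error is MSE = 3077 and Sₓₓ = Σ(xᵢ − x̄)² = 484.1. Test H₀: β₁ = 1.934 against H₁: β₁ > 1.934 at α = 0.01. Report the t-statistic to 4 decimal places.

SE(β̂₁) = √(MSE/Sₓₓ) = √(3077/484.1) = 2.52114.
t = (4.520 − 1.934) / 2.52114 = 1.0257.
df = n − 2 = 162.
One-sided p ≈ 0.1533, which is ≥ 0.01, so fail to reject H₀.
The data do not give significant evidence that the true slope on daily sodium intake exceeds 1.934 mmHg per unit.

t = 1.0257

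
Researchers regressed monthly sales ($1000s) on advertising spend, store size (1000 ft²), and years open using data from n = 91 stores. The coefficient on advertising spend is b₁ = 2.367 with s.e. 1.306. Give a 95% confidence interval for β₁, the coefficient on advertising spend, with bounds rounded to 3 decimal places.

(-0.229, 4.963)

df = n − k − 1 = 91 − 3 − 1 = 87.
t* = t_{0.025, 87} = 1.987608.
Margin = t* × SE = 1.987608 × 1.306 = 2.59582.
CI: 2.367 ± 2.59582 → (-0.229, 4.963).
With 95% confidence, each one-unit increase in advertising spend is associated with a change of between -0.229 and 4.963 $1000s in monthly sales, holding the other predictors fixed.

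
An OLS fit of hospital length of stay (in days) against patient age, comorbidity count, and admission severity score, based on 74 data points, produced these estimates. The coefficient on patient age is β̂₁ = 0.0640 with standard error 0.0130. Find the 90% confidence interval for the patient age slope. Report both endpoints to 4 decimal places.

df = n − k − 1 = 74 − 3 − 1 = 70.
t* = t_{0.05, 70} = 1.666914.
Margin = t* × SE = 1.666914 × 0.0130 = 0.021670.
CI: 0.0640 ± 0.021670 → (0.0423, 0.0857).
With 90% confidence, each one-unit increase in patient age is associated with a change of between 0.0423 and 0.0857 days in hospital length of stay, holding the other predictors fixed.

(0.0423, 0.0857)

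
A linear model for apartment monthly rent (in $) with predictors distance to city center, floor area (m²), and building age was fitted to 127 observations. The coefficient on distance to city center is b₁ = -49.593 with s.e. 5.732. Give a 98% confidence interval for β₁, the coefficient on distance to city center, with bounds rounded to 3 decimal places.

(-63.104, -36.082)

df = n − k − 1 = 127 − 3 − 1 = 123.
t* = t_{0.01, 123} = 2.357047.
Margin = t* × SE = 2.357047 × 5.732 = 13.51059.
CI: -49.593 ± 13.51059 → (-63.104, -36.082).
With 98% confidence, each one-unit increase in distance to city center is associated with a change of between -63.104 and -36.082 $ in apartment monthly rent, holding the other predictors fixed.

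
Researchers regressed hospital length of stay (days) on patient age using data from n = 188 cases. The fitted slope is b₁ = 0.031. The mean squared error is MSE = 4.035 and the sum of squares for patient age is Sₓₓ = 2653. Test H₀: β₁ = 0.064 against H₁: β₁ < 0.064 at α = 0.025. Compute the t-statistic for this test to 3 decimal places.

t = -0.846

SE(b₁) = √(MSE/Sₓₓ) = √(4.035/2653) = 0.038999.
t = (0.031 − 0.064) / 0.038999 = -0.846.
df = n − 2 = 186.
One-sided p ≈ 0.1993, which is ≥ 0.025, so fail to reject H₀.
The data do not give significant evidence that the true slope on patient age is below 0.064 days per unit.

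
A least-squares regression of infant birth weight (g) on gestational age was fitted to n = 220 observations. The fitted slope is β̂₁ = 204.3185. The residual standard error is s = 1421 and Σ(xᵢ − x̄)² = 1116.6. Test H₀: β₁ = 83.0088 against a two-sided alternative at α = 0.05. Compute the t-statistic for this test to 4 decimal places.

t = 2.8527

SE(β̂₁) = s/√Sₓₓ = 1421/√1116.6 = 42.5251.
t = (204.3185 − 83.0088) / 42.5251 = 2.8527.
df = n − 2 = 218.
Two-sided p ≈ 0.0048, which is < 0.05, so reject H₀.
There is evidence that the true slope on gestational age differs from 83.0088 g per unit.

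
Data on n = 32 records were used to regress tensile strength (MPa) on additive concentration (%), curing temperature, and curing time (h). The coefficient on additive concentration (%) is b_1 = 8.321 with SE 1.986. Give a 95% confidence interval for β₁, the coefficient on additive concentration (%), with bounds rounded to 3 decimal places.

df = n − k − 1 = 32 − 3 − 1 = 28.
t* = t_{0.025, 28} = 2.048407.
Margin = t* × SE = 2.048407 × 1.986 = 4.06814.
CI: 8.321 ± 4.06814 → (4.253, 12.389).
With 95% confidence, each one-unit increase in additive concentration (%) is associated with a change of between 4.253 and 12.389 MPa in tensile strength, holding the other predictors fixed.

(4.253, 12.389)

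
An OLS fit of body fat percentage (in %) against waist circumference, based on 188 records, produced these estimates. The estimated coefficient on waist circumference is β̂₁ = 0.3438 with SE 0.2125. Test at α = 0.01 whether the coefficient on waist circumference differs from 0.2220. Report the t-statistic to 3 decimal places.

t = 0.573

H₀: β₁ = 0.2220 vs H₁: β₁ ≠ 0.2220.
t = (β̂₁ − β₁⁰)/SE = (0.3438 − 0.2220) / 0.2125 = 0.573.
df = n − 2 = 188 − 2 = 186.
Two-sided p ≈ 0.5672, which is ≥ 0.01, so fail to reject H₀.
The data are consistent with a true slope of 0.2220 % per unit of waist circumference.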